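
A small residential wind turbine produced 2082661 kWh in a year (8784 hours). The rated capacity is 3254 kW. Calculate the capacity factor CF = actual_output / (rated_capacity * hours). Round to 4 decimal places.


Capacity factor = actual output / maximum possible output
Maximum possible = rated * hours = 3254 * 8784 = 28583136 kWh
CF = 2082661 / 28583136
CF = 0.0729

0.0729


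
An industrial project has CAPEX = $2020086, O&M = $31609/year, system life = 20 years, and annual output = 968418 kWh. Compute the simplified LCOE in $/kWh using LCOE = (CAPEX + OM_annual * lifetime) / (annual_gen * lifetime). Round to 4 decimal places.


Total cost = CAPEX + OM * lifetime = 2020086 + 31609 * 20 = 2020086 + 632180 = 2652266
Total generation = annual * lifetime = 968418 * 20 = 19368360 kWh
LCOE = 2652266 / 19368360
LCOE = 0.1369 $/kWh

0.1369


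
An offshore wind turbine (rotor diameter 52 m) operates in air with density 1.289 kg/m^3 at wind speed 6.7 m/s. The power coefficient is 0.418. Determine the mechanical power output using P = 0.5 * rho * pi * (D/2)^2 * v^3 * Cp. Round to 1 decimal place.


Step 1 -- Compute swept area:
  A = pi * (D/2)^2 = pi * (52/2)^2 = 2123.72 m^2
Step 2 -- Apply wind power equation:
  P = 0.5 * rho * A * v^3 * Cp
  v^3 = 6.7^3 = 300.763
  P = 0.5 * 1.289 * 2123.72 * 300.763 * 0.418
  P = 172076.0 W

172076.0


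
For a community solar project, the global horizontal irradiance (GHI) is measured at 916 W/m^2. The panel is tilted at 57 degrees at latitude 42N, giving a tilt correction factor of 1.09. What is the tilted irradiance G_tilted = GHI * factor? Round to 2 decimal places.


Identify the given values:
  GHI = 916 W/m^2, tilt correction factor = 1.09
Apply the formula G_tilted = GHI * factor:
  G_tilted = 916 * 1.09
  G_tilted = 998.44 W/m^2

998.44


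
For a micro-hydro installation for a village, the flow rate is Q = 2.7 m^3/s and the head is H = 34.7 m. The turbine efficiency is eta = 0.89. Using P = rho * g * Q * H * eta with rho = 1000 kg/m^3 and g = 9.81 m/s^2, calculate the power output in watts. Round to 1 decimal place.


Apply the hydropower formula P = rho * g * Q * H * eta
rho * g = 1000 * 9.81 = 9810.0
P = 9810.0 * 2.7 * 34.7 * 0.89
P = 817998.0 W

817998.0


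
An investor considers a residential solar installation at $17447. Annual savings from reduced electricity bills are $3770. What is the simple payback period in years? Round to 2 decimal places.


Simple payback period = initial cost / annual savings
Payback = 17447 / 3770
Payback = 4.63 years

4.63


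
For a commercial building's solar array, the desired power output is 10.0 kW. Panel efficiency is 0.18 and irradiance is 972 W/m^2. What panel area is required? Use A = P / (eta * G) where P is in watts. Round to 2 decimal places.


Convert target power to watts: P = 10.0 * 1000 = 10000.0 W
Compute denominator: eta * G = 0.18 * 972 = 174.96
Required area A = P / (eta * G) = 10000.0 / 174.96
A = 57.16 m^2

57.16


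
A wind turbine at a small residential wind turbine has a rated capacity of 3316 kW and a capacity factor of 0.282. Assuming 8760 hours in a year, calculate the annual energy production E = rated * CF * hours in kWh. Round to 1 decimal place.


Annual energy = rated_kW * capacity_factor * hours_per_year
Given: P_rated = 3316 kW, CF = 0.282, hours = 8760
E = 3316 * 0.282 * 8760
E = 8191581.1 kWh

8191581.1


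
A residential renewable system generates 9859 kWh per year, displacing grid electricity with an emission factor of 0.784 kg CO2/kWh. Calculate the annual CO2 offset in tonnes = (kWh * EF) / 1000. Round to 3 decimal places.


CO2 offset in kg = generation * emission_factor
CO2 offset = 9859 * 0.784 = 7729.46 kg
Convert to tonnes:
  CO2 offset = 7729.46 / 1000 = 7.729 tonnes

7.729


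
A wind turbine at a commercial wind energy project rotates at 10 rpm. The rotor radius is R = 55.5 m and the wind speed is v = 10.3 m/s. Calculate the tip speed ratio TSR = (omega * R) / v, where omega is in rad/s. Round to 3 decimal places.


Convert rotational speed to rad/s:
  omega = 10 * 2 * pi / 60 = 1.0472 rad/s
Compute tip speed:
  v_tip = omega * R = 1.0472 * 55.5 = 58.119 m/s
Tip speed ratio:
  TSR = v_tip / v_wind = 58.119 / 10.3 = 5.643

5.643


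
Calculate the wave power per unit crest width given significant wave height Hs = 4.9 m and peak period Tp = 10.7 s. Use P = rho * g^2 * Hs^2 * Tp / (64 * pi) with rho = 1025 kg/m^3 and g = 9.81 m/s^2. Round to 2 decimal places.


Apply wave power formula:
  g^2 = 9.81^2 = 96.2361
  Hs^2 = 4.9^2 = 24.01
  Numerator = rho * g^2 * Hs^2 * Tp = 1025 * 96.2361 * 24.01 * 10.7 = 25341820.94
  Denominator = 64 * pi = 201.0619
  P = 25341820.94 / 201.0619 = 126039.88 W/m

126039.88


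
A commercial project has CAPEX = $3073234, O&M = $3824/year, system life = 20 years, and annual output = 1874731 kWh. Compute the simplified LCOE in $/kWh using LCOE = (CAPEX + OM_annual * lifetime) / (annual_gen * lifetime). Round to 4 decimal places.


Total cost = CAPEX + OM * lifetime = 3073234 + 3824 * 20 = 3073234 + 76480 = 3149714
Total generation = annual * lifetime = 1874731 * 20 = 37494620 kWh
LCOE = 3149714 / 37494620
LCOE = 0.0840 $/kWh

0.0840


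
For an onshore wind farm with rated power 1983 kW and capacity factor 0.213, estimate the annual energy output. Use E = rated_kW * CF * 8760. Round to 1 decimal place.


Annual energy = rated_kW * capacity_factor * hours_per_year
Given: P_rated = 1983 kW, CF = 0.213, hours = 8760
E = 1983 * 0.213 * 8760
E = 3700040.0 kWh

3700040.0


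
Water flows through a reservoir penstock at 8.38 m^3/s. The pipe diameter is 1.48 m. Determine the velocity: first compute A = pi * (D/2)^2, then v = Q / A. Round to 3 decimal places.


Compute pipe cross-sectional area:
  A = pi * (D/2)^2 = pi * (1.48/2)^2 = 1.7203 m^2
Calculate velocity:
  v = Q / A = 8.38 / 1.7203
  v = 4.871 m/s

4.871


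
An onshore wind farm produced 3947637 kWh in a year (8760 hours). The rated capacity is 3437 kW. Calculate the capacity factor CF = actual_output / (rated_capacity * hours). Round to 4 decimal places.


Capacity factor = actual output / maximum possible output
Maximum possible = rated * hours = 3437 * 8760 = 30108120 kWh
CF = 3947637 / 30108120
CF = 0.1311

0.1311


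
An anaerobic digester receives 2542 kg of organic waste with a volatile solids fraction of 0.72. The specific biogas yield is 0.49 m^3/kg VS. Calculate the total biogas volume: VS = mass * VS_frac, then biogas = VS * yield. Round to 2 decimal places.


Compute volatile solids:
  VS = mass * VS_fraction = 2542 * 0.72 = 1830.24 kg
Calculate biogas volume:
  Biogas = VS * specific_yield = 1830.24 * 0.49
  Biogas = 896.82 m^3

896.82


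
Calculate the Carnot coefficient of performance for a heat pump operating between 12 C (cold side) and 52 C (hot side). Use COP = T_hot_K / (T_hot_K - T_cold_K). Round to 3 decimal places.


Convert to Kelvin:
  T_hot = 52 + 273.15 = 325.15 K
  T_cold = 12 + 273.15 = 285.15 K
Apply Carnot COP formula:
  COP = T_hot_K / (T_hot_K - T_cold_K) = 325.15 / 40.0
  COP = 8.129

8.129


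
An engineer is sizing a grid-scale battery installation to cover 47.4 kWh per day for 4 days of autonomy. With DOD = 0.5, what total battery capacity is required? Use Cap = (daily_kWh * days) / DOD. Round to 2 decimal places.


Total energy needed = daily * days = 47.4 * 4 = 189.6 kWh
Account for depth of discharge:
  Cap = total_energy / DOD = 189.6 / 0.5
  Cap = 379.20 kWh

379.20


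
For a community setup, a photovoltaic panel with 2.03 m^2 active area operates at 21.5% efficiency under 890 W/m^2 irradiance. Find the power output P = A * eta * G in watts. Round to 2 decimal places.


Use the solar power formula P = A * eta * G.
Given: A = 2.03 m^2, eta = 0.215, G = 890 W/m^2
P = 2.03 * 0.215 * 890
P = 388.44 W

388.44


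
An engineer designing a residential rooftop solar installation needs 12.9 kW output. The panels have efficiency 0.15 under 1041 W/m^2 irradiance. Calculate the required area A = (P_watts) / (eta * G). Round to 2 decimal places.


Convert target power to watts: P = 12.9 * 1000 = 12900.0 W
Compute denominator: eta * G = 0.15 * 1041 = 156.15
Required area A = P / (eta * G) = 12900.0 / 156.15
A = 82.61 m^2

82.61


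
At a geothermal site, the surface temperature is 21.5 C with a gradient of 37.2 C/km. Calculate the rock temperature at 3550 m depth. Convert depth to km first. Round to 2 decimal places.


Convert depth to km: 3550 / 1000 = 3.55 km
Temperature increase = gradient * depth_km = 37.2 * 3.55 = 132.06 C
Temperature at depth = T_surface + delta_T = 21.5 + 132.06
T = 153.56 C

153.56


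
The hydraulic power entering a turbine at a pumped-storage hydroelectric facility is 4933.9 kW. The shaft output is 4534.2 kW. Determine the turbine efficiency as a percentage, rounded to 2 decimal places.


Turbine efficiency = (output power / input power) * 100
eta = (4534.2 / 4933.9) * 100
eta = 91.90%

91.90


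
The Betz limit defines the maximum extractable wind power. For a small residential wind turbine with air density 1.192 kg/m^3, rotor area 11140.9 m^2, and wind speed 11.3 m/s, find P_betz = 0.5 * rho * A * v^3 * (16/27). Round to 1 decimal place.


The Betz coefficient Cp_max = 16/27 = 0.5926
v^3 = 11.3^3 = 1442.897
P_betz = 0.5 * rho * A * v^3 * Cp_max
P_betz = 0.5 * 1.192 * 11140.9 * 1442.897 * 0.5926
P_betz = 5677512.3 W

5677512.3


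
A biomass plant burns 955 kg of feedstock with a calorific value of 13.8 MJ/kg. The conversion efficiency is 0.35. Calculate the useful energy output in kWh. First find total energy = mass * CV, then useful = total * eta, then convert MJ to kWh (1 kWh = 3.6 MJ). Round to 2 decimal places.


Total energy = mass * CV = 955 * 13.8 = 13179.0 MJ
Useful energy = total * eta = 13179.0 * 0.35 = 4612.65 MJ
Convert to kWh: 4612.65 / 3.6
Useful energy = 1281.29 kWh

1281.29


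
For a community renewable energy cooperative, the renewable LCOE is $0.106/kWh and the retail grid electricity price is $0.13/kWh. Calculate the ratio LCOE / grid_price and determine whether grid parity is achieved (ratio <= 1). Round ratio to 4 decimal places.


Compare LCOE to grid price:
  LCOE = $0.106/kWh, Grid price = $0.13/kWh
  Ratio = LCOE / grid_price = 0.106 / 0.13 = 0.8154
  Grid parity achieved (ratio <= 1)? yes

0.8154


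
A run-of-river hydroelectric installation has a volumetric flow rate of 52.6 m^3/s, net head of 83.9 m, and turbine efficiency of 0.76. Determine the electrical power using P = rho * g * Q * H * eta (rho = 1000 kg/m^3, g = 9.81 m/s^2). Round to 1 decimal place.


Apply the hydropower formula P = rho * g * Q * H * eta
rho * g = 1000 * 9.81 = 9810.0
P = 9810.0 * 52.6 * 83.9 * 0.76
P = 32902606.6 W

32902606.6


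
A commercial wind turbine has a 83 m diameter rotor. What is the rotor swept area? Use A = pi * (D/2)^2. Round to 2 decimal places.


Compute the rotor radius:
  r = D / 2 = 83 / 2 = 41.5 m
Calculate swept area:
  A = pi * r^2 = pi * 41.5^2
  A = 5410.61 m^2

5410.61


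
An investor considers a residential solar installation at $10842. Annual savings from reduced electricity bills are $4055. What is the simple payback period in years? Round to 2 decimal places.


Simple payback period = initial cost / annual savings
Payback = 10842 / 4055
Payback = 2.67 years

2.67


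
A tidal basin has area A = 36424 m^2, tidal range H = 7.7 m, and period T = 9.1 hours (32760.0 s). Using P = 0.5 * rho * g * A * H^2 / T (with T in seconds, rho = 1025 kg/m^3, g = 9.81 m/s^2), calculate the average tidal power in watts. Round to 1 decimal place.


Convert period to seconds: T = 9.1 * 3600 = 32760.0 s
H^2 = 7.7^2 = 59.29
P = 0.5 * rho * g * A * H^2 / T
P = 0.5 * 1025 * 9.81 * 36424 * 59.29 / 32760.0
P = 331427.1 W

331427.1


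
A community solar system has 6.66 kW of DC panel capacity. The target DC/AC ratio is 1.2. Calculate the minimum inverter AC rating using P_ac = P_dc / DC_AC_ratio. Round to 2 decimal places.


The inverter AC capacity is determined by the DC/AC ratio.
Given: P_dc = 6.66 kW, DC/AC ratio = 1.2
P_ac = P_dc / ratio = 6.66 / 1.2
P_ac = 5.55 kW

5.55


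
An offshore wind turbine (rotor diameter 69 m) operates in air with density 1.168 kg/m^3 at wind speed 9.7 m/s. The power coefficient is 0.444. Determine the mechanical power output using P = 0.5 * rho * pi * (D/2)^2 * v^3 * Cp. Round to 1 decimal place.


Step 1 -- Compute swept area:
  A = pi * (D/2)^2 = pi * (69/2)^2 = 3739.28 m^2
Step 2 -- Apply wind power equation:
  P = 0.5 * rho * A * v^3 * Cp
  v^3 = 9.7^3 = 912.673
  P = 0.5 * 1.168 * 3739.28 * 912.673 * 0.444
  P = 884910.0 W

884910.0


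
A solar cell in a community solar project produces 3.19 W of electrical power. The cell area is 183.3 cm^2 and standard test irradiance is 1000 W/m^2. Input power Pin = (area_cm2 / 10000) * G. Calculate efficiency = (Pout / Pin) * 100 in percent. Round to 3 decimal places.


First compute the input power:
  Pin = area_cm2 / 10000 * G = 183.3 / 10000 * 1000 = 18.33 W
Then compute efficiency:
  Efficiency = (Pout / Pin) * 100 = (3.19 / 18.33) * 100
  Efficiency = 17.403%

17.403


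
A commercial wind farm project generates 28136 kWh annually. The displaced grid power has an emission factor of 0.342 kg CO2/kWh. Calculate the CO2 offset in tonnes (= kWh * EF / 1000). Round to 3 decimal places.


CO2 offset in kg = generation * emission_factor
CO2 offset = 28136 * 0.342 = 9622.51 kg
Convert to tonnes:
  CO2 offset = 9622.51 / 1000 = 9.623 tonnes

9.623


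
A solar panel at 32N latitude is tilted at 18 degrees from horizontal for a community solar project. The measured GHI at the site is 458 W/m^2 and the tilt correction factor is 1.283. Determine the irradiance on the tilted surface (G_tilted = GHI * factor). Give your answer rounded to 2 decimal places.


Identify the given values:
  GHI = 458 W/m^2, tilt correction factor = 1.283
Apply the formula G_tilted = GHI * factor:
  G_tilted = 458 * 1.283
  G_tilted = 587.61 W/m^2

587.61


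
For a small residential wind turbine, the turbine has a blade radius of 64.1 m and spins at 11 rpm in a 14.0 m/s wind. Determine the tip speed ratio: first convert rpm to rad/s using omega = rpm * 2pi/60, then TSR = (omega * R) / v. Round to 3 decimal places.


Convert rotational speed to rad/s:
  omega = 11 * 2 * pi / 60 = 1.1519 rad/s
Compute tip speed:
  v_tip = omega * R = 1.1519 * 64.1 = 73.838 m/s
Tip speed ratio:
  TSR = v_tip / v_wind = 73.838 / 14.0 = 5.274

5.274


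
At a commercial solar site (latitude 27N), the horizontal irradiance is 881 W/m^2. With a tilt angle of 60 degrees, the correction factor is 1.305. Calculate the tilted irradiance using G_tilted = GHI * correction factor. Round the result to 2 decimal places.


Identify the given values:
  GHI = 881 W/m^2, tilt correction factor = 1.305
Apply the formula G_tilted = GHI * factor:
  G_tilted = 881 * 1.305
  G_tilted = 1149.71 W/m^2

1149.71


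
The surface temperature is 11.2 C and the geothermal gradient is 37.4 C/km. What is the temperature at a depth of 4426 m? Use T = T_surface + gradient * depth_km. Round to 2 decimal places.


Convert depth to km: 4426 / 1000 = 4.426 km
Temperature increase = gradient * depth_km = 37.4 * 4.426 = 165.53 C
Temperature at depth = T_surface + delta_T = 11.2 + 165.53
T = 176.73 C

176.73


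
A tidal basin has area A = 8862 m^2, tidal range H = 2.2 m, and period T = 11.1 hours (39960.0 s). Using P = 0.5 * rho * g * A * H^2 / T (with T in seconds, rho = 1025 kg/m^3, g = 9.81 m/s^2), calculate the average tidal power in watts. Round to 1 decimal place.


Convert period to seconds: T = 11.1 * 3600 = 39960.0 s
H^2 = 2.2^2 = 4.84
P = 0.5 * rho * g * A * H^2 / T
P = 0.5 * 1025 * 9.81 * 8862 * 4.84 / 39960.0
P = 5396.5 W

5396.5


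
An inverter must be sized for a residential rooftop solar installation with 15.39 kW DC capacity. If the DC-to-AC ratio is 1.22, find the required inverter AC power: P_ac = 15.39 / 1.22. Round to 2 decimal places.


The inverter AC capacity is determined by the DC/AC ratio.
Given: P_dc = 15.39 kW, DC/AC ratio = 1.22
P_ac = P_dc / ratio = 15.39 / 1.22
P_ac = 12.61 kW

12.61


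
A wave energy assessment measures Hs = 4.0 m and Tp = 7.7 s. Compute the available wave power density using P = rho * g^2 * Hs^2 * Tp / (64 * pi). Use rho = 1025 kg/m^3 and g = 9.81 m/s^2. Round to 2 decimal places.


Apply wave power formula:
  g^2 = 9.81^2 = 96.2361
  Hs^2 = 4.0^2 = 16.0
  Numerator = rho * g^2 * Hs^2 * Tp = 1025 * 96.2361 * 16.0 * 7.7 = 12152694.71
  Denominator = 64 * pi = 201.0619
  P = 12152694.71 / 201.0619 = 60442.54 W/m

60442.54


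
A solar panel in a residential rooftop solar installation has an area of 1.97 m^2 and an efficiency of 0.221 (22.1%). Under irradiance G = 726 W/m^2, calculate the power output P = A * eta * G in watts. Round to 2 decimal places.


Use the solar power formula P = A * eta * G.
Given: A = 1.97 m^2, eta = 0.221, G = 726 W/m^2
P = 1.97 * 0.221 * 726
P = 316.08 W

316.08


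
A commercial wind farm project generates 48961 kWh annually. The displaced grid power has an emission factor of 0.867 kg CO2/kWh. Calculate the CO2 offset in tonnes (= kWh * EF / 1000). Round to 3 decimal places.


CO2 offset in kg = generation * emission_factor
CO2 offset = 48961 * 0.867 = 42449.19 kg
Convert to tonnes:
  CO2 offset = 42449.19 / 1000 = 42.449 tonnes

42.449


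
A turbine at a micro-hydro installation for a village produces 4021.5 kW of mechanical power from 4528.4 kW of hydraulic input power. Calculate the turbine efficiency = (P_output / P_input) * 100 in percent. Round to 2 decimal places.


Turbine efficiency = (output power / input power) * 100
eta = (4021.5 / 4528.4) * 100
eta = 88.81%

88.81


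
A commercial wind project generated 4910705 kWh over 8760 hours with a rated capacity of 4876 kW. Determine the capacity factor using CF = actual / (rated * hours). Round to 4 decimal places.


Capacity factor = actual output / maximum possible output
Maximum possible = rated * hours = 4876 * 8760 = 42713760 kWh
CF = 4910705 / 42713760
CF = 0.1150

0.1150


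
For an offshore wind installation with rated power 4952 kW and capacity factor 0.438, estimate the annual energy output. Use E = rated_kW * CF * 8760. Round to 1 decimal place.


Annual energy = rated_kW * capacity_factor * hours_per_year
Given: P_rated = 4952 kW, CF = 0.438, hours = 8760
E = 4952 * 0.438 * 8760
E = 19000229.8 kWh

19000229.8


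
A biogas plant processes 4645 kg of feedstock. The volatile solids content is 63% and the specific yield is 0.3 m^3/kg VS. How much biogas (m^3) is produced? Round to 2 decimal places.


Compute volatile solids:
  VS = mass * VS_fraction = 4645 * 0.63 = 2926.35 kg
Calculate biogas volume:
  Biogas = VS * specific_yield = 2926.35 * 0.3
  Biogas = 877.91 m^3

877.91


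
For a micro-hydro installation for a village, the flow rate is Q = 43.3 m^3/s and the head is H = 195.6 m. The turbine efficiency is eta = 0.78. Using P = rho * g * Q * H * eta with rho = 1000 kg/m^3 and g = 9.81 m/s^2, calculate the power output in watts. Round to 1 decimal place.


Apply the hydropower formula P = rho * g * Q * H * eta
rho * g = 1000 * 9.81 = 9810.0
P = 9810.0 * 43.3 * 195.6 * 0.78
P = 64806767.1 W

64806767.1


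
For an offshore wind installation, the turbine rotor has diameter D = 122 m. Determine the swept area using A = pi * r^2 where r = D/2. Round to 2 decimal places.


Compute the rotor radius:
  r = D / 2 = 122 / 2 = 61.0 m
Calculate swept area:
  A = pi * r^2 = pi * 61.0^2
  A = 11689.87 m^2

11689.87


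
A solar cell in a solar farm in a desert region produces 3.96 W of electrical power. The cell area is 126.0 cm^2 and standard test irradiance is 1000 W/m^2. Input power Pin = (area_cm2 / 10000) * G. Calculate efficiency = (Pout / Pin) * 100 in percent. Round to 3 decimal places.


First compute the input power:
  Pin = area_cm2 / 10000 * G = 126.0 / 10000 * 1000 = 12.6 W
Then compute efficiency:
  Efficiency = (Pout / Pin) * 100 = (3.96 / 12.6) * 100
  Efficiency = 31.429%

31.429


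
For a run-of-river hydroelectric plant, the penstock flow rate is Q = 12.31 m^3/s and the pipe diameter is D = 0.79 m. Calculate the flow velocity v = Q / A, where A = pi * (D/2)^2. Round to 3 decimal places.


Compute pipe cross-sectional area:
  A = pi * (D/2)^2 = pi * (0.79/2)^2 = 0.4902 m^2
Calculate velocity:
  v = Q / A = 12.31 / 0.4902
  v = 25.114 m/s

25.114


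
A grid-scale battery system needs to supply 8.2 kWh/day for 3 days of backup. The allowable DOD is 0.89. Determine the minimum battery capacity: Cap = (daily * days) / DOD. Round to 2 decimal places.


Total energy needed = daily * days = 8.2 * 3 = 24.6 kWh
Account for depth of discharge:
  Cap = total_energy / DOD = 24.6 / 0.89
  Cap = 27.64 kWh

27.64


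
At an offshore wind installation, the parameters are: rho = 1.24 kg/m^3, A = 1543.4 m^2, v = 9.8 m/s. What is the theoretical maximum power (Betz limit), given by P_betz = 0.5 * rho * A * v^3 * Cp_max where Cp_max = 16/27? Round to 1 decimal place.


The Betz coefficient Cp_max = 16/27 = 0.5926
v^3 = 9.8^3 = 941.192
P_betz = 0.5 * rho * A * v^3 * Cp_max
P_betz = 0.5 * 1.24 * 1543.4 * 941.192 * 0.5926
P_betz = 533709.1 W

533709.1


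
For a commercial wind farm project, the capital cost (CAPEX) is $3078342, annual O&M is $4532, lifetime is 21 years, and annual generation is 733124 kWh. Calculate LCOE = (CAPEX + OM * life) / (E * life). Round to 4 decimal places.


Total cost = CAPEX + OM * lifetime = 3078342 + 4532 * 21 = 3078342 + 95172 = 3173514
Total generation = annual * lifetime = 733124 * 21 = 15395604 kWh
LCOE = 3173514 / 15395604
LCOE = 0.2061 $/kWh

0.2061


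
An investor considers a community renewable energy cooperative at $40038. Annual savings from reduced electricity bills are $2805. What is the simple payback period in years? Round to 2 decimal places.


Simple payback period = initial cost / annual savings
Payback = 40038 / 2805
Payback = 14.27 years

14.27


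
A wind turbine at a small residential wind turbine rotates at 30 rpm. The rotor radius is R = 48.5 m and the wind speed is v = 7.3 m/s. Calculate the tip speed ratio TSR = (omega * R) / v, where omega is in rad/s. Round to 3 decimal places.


Convert rotational speed to rad/s:
  omega = 30 * 2 * pi / 60 = 3.1416 rad/s
Compute tip speed:
  v_tip = omega * R = 3.1416 * 48.5 = 152.367 m/s
Tip speed ratio:
  TSR = v_tip / v_wind = 152.367 / 7.3 = 20.872

20.872


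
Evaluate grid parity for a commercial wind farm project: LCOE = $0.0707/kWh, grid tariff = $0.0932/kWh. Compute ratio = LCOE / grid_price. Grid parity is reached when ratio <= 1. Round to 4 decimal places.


Compare LCOE to grid price:
  LCOE = $0.0707/kWh, Grid price = $0.0932/kWh
  Ratio = LCOE / grid_price = 0.0707 / 0.0932 = 0.7586
  Grid parity achieved (ratio <= 1)? yes

0.7586


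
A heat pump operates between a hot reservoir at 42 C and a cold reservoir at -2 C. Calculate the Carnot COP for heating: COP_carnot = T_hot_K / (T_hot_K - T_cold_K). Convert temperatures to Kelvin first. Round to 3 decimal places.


Convert to Kelvin:
  T_hot = 42 + 273.15 = 315.15 K
  T_cold = -2 + 273.15 = 271.15 K
Apply Carnot COP formula:
  COP = T_hot_K / (T_hot_K - T_cold_K) = 315.15 / 44.0
  COP = 7.163

7.163


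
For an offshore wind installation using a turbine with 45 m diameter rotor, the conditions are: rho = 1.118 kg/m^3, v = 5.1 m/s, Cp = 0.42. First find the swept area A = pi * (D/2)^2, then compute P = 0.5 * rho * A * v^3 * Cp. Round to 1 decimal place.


Step 1 -- Compute swept area:
  A = pi * (D/2)^2 = pi * (45/2)^2 = 1590.43 m^2
Step 2 -- Apply wind power equation:
  P = 0.5 * rho * A * v^3 * Cp
  v^3 = 5.1^3 = 132.651
  P = 0.5 * 1.118 * 1590.43 * 132.651 * 0.42
  P = 49532.1 W

49532.1


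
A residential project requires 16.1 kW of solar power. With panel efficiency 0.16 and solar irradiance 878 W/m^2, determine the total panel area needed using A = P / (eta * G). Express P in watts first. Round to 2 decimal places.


Convert target power to watts: P = 16.1 * 1000 = 16100.0 W
Compute denominator: eta * G = 0.16 * 878 = 140.48
Required area A = P / (eta * G) = 16100.0 / 140.48
A = 114.61 m^2

114.61


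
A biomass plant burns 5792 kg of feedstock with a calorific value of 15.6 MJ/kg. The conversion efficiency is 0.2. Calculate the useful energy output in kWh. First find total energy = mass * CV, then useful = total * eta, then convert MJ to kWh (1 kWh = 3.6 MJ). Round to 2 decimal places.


Total energy = mass * CV = 5792 * 15.6 = 90355.2 MJ
Useful energy = total * eta = 90355.2 * 0.2 = 18071.04 MJ
Convert to kWh: 18071.04 / 3.6
Useful energy = 5019.73 kWh

5019.73


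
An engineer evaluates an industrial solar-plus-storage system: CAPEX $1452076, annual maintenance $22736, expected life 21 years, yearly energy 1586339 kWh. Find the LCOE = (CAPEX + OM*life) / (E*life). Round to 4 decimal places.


Total cost = CAPEX + OM * lifetime = 1452076 + 22736 * 21 = 1452076 + 477456 = 1929532
Total generation = annual * lifetime = 1586339 * 21 = 33313119 kWh
LCOE = 1929532 / 33313119
LCOE = 0.0579 $/kWh

0.0579


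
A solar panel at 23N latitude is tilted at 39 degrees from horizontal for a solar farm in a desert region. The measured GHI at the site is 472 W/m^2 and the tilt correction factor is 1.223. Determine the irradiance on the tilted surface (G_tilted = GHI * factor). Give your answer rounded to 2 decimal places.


Identify the given values:
  GHI = 472 W/m^2, tilt correction factor = 1.223
Apply the formula G_tilted = GHI * factor:
  G_tilted = 472 * 1.223
  G_tilted = 577.26 W/m^2

577.26


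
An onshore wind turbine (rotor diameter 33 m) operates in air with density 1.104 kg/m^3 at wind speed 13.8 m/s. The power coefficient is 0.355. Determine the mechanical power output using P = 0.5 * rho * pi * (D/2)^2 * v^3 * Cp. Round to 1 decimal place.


Step 1 -- Compute swept area:
  A = pi * (D/2)^2 = pi * (33/2)^2 = 855.3 m^2
Step 2 -- Apply wind power equation:
  P = 0.5 * rho * A * v^3 * Cp
  v^3 = 13.8^3 = 2628.072
  P = 0.5 * 1.104 * 855.3 * 2628.072 * 0.355
  P = 440476.2 W

440476.2


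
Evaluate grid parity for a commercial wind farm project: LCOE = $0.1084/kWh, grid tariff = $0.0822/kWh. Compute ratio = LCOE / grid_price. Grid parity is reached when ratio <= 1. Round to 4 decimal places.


Compare LCOE to grid price:
  LCOE = $0.1084/kWh, Grid price = $0.0822/kWh
  Ratio = LCOE / grid_price = 0.1084 / 0.0822 = 1.3187
  Grid parity achieved (ratio <= 1)? no

1.3187


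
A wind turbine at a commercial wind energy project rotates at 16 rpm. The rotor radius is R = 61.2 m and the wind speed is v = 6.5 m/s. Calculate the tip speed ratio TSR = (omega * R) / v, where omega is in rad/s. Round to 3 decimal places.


Convert rotational speed to rad/s:
  omega = 16 * 2 * pi / 60 = 1.6755 rad/s
Compute tip speed:
  v_tip = omega * R = 1.6755 * 61.2 = 102.542 m/s
Tip speed ratio:
  TSR = v_tip / v_wind = 102.542 / 6.5 = 15.776

15.776


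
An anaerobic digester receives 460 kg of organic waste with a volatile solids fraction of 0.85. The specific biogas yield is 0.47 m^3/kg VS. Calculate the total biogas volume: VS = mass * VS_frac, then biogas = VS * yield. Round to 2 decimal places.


Compute volatile solids:
  VS = mass * VS_fraction = 460 * 0.85 = 391.0 kg
Calculate biogas volume:
  Biogas = VS * specific_yield = 391.0 * 0.47
  Biogas = 183.77 m^3

183.77


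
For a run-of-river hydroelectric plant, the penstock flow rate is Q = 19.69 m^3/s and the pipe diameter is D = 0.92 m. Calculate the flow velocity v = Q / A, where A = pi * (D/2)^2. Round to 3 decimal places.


Compute pipe cross-sectional area:
  A = pi * (D/2)^2 = pi * (0.92/2)^2 = 0.6648 m^2
Calculate velocity:
  v = Q / A = 19.69 / 0.6648
  v = 29.620 m/s

29.620


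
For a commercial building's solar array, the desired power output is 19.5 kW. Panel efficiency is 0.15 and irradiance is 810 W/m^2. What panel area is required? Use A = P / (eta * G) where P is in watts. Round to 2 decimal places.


Convert target power to watts: P = 19.5 * 1000 = 19500.0 W
Compute denominator: eta * G = 0.15 * 810 = 121.5
Required area A = P / (eta * G) = 19500.0 / 121.5
A = 160.49 m^2

160.49


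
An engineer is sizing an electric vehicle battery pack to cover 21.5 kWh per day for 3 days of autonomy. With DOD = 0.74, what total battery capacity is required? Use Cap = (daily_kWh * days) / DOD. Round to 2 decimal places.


Total energy needed = daily * days = 21.5 * 3 = 64.5 kWh
Account for depth of discharge:
  Cap = total_energy / DOD = 64.5 / 0.74
  Cap = 87.16 kWh

87.16


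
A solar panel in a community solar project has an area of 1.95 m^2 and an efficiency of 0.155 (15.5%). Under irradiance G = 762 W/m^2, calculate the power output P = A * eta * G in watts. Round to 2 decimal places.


Use the solar power formula P = A * eta * G.
Given: A = 1.95 m^2, eta = 0.155, G = 762 W/m^2
P = 1.95 * 0.155 * 762
P = 230.31 W

230.31


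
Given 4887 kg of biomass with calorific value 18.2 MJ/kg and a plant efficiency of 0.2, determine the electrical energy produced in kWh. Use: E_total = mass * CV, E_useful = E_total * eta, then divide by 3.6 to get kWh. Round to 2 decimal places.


Total energy = mass * CV = 4887 * 18.2 = 88943.4 MJ
Useful energy = total * eta = 88943.4 * 0.2 = 17788.68 MJ
Convert to kWh: 17788.68 / 3.6
Useful energy = 4941.30 kWh

4941.30


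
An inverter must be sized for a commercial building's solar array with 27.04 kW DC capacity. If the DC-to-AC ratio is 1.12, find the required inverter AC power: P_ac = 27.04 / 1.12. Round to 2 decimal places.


The inverter AC capacity is determined by the DC/AC ratio.
Given: P_dc = 27.04 kW, DC/AC ratio = 1.12
P_ac = P_dc / ratio = 27.04 / 1.12
P_ac = 24.14 kW

24.14


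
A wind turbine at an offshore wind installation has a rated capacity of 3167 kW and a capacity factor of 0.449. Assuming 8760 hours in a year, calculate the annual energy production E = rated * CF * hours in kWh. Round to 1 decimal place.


Annual energy = rated_kW * capacity_factor * hours_per_year
Given: P_rated = 3167 kW, CF = 0.449, hours = 8760
E = 3167 * 0.449 * 8760
E = 12456571.1 kWh

12456571.1


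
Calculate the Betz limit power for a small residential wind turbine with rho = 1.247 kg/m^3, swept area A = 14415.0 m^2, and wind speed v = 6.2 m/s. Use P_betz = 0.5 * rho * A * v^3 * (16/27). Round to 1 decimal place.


The Betz coefficient Cp_max = 16/27 = 0.5926
v^3 = 6.2^3 = 238.328
P_betz = 0.5 * rho * A * v^3 * Cp_max
P_betz = 0.5 * 1.247 * 14415.0 * 238.328 * 0.5926
P_betz = 1269352.9 W

1269352.9


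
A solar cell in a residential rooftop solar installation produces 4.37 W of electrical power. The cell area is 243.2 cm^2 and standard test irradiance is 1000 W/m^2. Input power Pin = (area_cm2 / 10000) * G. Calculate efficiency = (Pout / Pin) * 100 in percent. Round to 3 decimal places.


First compute the input power:
  Pin = area_cm2 / 10000 * G = 243.2 / 10000 * 1000 = 24.32 W
Then compute efficiency:
  Efficiency = (Pout / Pin) * 100 = (4.37 / 24.32) * 100
  Efficiency = 17.969%

17.969


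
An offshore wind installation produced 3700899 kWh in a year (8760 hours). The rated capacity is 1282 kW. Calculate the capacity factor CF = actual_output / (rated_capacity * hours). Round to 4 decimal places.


Capacity factor = actual output / maximum possible output
Maximum possible = rated * hours = 1282 * 8760 = 11230320 kWh
CF = 3700899 / 11230320
CF = 0.3295

0.3295


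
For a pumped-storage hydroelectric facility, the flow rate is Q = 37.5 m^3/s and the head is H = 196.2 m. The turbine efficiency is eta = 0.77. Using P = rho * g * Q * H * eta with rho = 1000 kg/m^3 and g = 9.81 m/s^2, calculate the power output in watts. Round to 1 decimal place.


Apply the hydropower formula P = rho * g * Q * H * eta
rho * g = 1000 * 9.81 = 9810.0
P = 9810.0 * 37.5 * 196.2 * 0.77
P = 55576347.8 W

55576347.8


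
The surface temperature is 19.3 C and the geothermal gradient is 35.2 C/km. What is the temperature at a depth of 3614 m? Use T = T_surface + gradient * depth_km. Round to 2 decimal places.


Convert depth to km: 3614 / 1000 = 3.614 km
Temperature increase = gradient * depth_km = 35.2 * 3.614 = 127.21 C
Temperature at depth = T_surface + delta_T = 19.3 + 127.21
T = 146.51 C

146.51


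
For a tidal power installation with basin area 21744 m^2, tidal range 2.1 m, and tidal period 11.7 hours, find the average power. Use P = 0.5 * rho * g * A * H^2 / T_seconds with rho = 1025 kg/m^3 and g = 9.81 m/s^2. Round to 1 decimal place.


Convert period to seconds: T = 11.7 * 3600 = 42120.0 s
H^2 = 2.1^2 = 4.41
P = 0.5 * rho * g * A * H^2 / T
P = 0.5 * 1025 * 9.81 * 21744 * 4.41 / 42120.0
P = 11446.0 W

11446.0


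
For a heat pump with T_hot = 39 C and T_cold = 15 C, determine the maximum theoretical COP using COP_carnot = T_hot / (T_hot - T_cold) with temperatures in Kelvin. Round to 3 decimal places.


Convert to Kelvin:
  T_hot = 39 + 273.15 = 312.15 K
  T_cold = 15 + 273.15 = 288.15 K
Apply Carnot COP formula:
  COP = T_hot_K / (T_hot_K - T_cold_K) = 312.15 / 24.0
  COP = 13.006

13.006


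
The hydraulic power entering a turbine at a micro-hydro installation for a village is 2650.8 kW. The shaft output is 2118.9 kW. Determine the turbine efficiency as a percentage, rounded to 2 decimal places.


Turbine efficiency = (output power / input power) * 100
eta = (2118.9 / 2650.8) * 100
eta = 79.93%

79.93


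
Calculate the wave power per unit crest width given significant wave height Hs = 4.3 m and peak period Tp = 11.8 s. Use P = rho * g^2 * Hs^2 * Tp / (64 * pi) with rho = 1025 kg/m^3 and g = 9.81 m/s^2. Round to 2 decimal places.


Apply wave power formula:
  g^2 = 9.81^2 = 96.2361
  Hs^2 = 4.3^2 = 18.49
  Numerator = rho * g^2 * Hs^2 * Tp = 1025 * 96.2361 * 18.49 * 11.8 = 21521909.39
  Denominator = 64 * pi = 201.0619
  P = 21521909.39 / 201.0619 = 107041.20 W/m

107041.20


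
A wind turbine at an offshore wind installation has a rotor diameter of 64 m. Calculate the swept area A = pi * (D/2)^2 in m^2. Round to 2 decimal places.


Compute the rotor radius:
  r = D / 2 = 64 / 2 = 32.0 m
Calculate swept area:
  A = pi * r^2 = pi * 32.0^2
  A = 3216.99 m^2

3216.99


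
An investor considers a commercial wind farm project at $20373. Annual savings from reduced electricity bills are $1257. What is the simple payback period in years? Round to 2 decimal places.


Simple payback period = initial cost / annual savings
Payback = 20373 / 1257
Payback = 16.21 years

16.21


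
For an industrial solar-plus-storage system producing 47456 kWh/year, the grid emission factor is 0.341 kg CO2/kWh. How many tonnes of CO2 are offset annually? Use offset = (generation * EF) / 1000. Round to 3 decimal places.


CO2 offset in kg = generation * emission_factor
CO2 offset = 47456 * 0.341 = 16182.5 kg
Convert to tonnes:
  CO2 offset = 16182.5 / 1000 = 16.182 tonnes

16.182


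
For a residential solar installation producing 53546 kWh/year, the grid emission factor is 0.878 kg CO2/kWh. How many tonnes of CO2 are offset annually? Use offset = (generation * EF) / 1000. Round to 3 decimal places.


CO2 offset in kg = generation * emission_factor
CO2 offset = 53546 * 0.878 = 47013.39 kg
Convert to tonnes:
  CO2 offset = 47013.39 / 1000 = 47.013 tonnes

47.013


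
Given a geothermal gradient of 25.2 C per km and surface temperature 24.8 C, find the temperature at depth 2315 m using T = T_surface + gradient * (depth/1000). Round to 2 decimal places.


Convert depth to km: 2315 / 1000 = 2.315 km
Temperature increase = gradient * depth_km = 25.2 * 2.315 = 58.34 C
Temperature at depth = T_surface + delta_T = 24.8 + 58.34
T = 83.14 C

83.14


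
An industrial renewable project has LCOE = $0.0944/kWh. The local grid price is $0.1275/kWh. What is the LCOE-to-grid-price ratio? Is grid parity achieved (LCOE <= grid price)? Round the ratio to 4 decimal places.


Compare LCOE to grid price:
  LCOE = $0.0944/kWh, Grid price = $0.1275/kWh
  Ratio = LCOE / grid_price = 0.0944 / 0.1275 = 0.7404
  Grid parity achieved (ratio <= 1)? yes

0.7404


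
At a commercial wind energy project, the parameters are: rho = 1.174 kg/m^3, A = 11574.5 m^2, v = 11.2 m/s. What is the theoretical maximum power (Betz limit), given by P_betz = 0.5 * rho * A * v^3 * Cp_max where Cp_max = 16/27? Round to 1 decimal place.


The Betz coefficient Cp_max = 16/27 = 0.5926
v^3 = 11.2^3 = 1404.928
P_betz = 0.5 * rho * A * v^3 * Cp_max
P_betz = 0.5 * 1.174 * 11574.5 * 1404.928 * 0.5926
P_betz = 5656536.9 W

5656536.9


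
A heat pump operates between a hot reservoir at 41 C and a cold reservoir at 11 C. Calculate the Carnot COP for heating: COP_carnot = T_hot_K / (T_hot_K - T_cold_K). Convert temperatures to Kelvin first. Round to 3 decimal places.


Convert to Kelvin:
  T_hot = 41 + 273.15 = 314.15 K
  T_cold = 11 + 273.15 = 284.15 K
Apply Carnot COP formula:
  COP = T_hot_K / (T_hot_K - T_cold_K) = 314.15 / 30.0
  COP = 10.472

10.472


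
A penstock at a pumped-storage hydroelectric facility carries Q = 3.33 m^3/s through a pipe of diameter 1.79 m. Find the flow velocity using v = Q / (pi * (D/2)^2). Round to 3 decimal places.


Compute pipe cross-sectional area:
  A = pi * (D/2)^2 = pi * (1.79/2)^2 = 2.5165 m^2
Calculate velocity:
  v = Q / A = 3.33 / 2.5165
  v = 1.323 m/s

1.323


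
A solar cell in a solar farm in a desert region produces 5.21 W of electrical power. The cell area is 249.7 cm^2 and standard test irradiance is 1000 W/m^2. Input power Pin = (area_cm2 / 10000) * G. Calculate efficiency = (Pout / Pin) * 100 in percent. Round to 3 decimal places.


First compute the input power:
  Pin = area_cm2 / 10000 * G = 249.7 / 10000 * 1000 = 24.97 W
Then compute efficiency:
  Efficiency = (Pout / Pin) * 100 = (5.21 / 24.97) * 100
  Efficiency = 20.865%

20.865


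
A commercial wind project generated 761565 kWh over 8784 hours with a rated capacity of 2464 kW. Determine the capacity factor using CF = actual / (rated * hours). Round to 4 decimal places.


Capacity factor = actual output / maximum possible output
Maximum possible = rated * hours = 2464 * 8784 = 21643776 kWh
CF = 761565 / 21643776
CF = 0.0352

0.0352


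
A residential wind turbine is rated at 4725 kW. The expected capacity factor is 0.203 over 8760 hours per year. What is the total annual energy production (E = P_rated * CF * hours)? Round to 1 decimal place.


Annual energy = rated_kW * capacity_factor * hours_per_year
Given: P_rated = 4725 kW, CF = 0.203, hours = 8760
E = 4725 * 0.203 * 8760
E = 8402373.0 kWh

8402373.0


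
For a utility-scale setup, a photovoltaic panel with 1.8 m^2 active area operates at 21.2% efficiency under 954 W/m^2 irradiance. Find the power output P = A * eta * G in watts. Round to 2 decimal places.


Use the solar power formula P = A * eta * G.
Given: A = 1.8 m^2, eta = 0.212, G = 954 W/m^2
P = 1.8 * 0.212 * 954
P = 364.05 W

364.05


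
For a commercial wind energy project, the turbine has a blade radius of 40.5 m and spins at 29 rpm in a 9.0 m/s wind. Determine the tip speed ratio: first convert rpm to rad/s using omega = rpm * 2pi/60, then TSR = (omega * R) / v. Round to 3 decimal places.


Convert rotational speed to rad/s:
  omega = 29 * 2 * pi / 60 = 3.0369 rad/s
Compute tip speed:
  v_tip = omega * R = 3.0369 * 40.5 = 122.993 m/s
Tip speed ratio:
  TSR = v_tip / v_wind = 122.993 / 9.0 = 13.666

13.666


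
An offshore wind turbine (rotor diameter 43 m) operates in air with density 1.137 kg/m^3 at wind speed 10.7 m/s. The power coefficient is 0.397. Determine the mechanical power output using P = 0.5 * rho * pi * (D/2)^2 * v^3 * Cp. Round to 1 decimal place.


Step 1 -- Compute swept area:
  A = pi * (D/2)^2 = pi * (43/2)^2 = 1452.2 m^2
Step 2 -- Apply wind power equation:
  P = 0.5 * rho * A * v^3 * Cp
  v^3 = 10.7^3 = 1225.043
  P = 0.5 * 1.137 * 1452.2 * 1225.043 * 0.397
  P = 401512.5 W

401512.5
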